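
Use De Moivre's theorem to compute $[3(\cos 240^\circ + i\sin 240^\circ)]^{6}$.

By De Moivre: z^n = r^n(cos(nθ) + i sin(nθ))
= 3^6(cos(6*240°) + i sin(6*240°))
= 729(cos 0° + i sin 0°)
= 729


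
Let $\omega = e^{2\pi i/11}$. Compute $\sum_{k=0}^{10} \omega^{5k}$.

Let ζ = ω^5 = e^(2πi·5/11). Since 11 ∤ 5, ζ ≠ 1.
Sum = Σ_{k=0}^{10} ζ^k = (ζ^11 - 1)/(ζ - 1) = (ω^{5·11} - 1)/(ζ - 1) = (1 - 1)/(ζ - 1) = 0


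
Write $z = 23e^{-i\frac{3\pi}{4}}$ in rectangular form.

a = r cos θ = 23 * -sqrt(2)/2 = -23*sqrt(2)/2
b = r sin θ = 23 * -sqrt(2)/2 = -23*sqrt(2)/2
z = -23*sqrt(2)/2 - (23*sqrt(2)/2)i


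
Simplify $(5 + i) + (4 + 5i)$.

(5 + 4) + (1 + 5)i = 9 + 6i


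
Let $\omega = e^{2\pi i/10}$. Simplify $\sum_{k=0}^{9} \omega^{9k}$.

Let ζ = ω^9 = e^(2πi·9/10). Since 10 ∤ 9, ζ ≠ 1.
Sum = Σ_{k=0}^{9} ζ^k = (ζ^10 - 1)/(ζ - 1) = (ω^{9·10} - 1)/(ζ - 1) = (1 - 1)/(ζ - 1) = 0


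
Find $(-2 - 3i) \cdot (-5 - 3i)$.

(a1*a2 - b1*b2) + (a1*b2 + b1*a2)i
= (10 - 9) + (6 + 15)i
= 1 + 21i


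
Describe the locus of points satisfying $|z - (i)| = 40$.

|z - z0| = r describes a circle centered at z0 with radius r
Here z0 = i and r = 40
Locus: Circle centered at (0, 1) with radius 40


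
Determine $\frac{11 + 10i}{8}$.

Divisor is real, so divide each part by 8:
= 11/8 + (5/4)i


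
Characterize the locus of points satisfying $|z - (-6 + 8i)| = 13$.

|z - z0| = r describes a circle centered at z0 with radius r
Here z0 = -6 + 8i and r = 13
Locus: Circle centered at (-6, 8) with radius 13


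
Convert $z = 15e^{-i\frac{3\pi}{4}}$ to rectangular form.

a = r cos θ = 15 * -sqrt(2)/2 = -15*sqrt(2)/2
b = r sin θ = 15 * -sqrt(2)/2 = -15*sqrt(2)/2
z = -15*sqrt(2)/2 - (15*sqrt(2)/2)i


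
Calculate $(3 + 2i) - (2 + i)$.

(3 - 2) + (2 - 1)i = 1 + i


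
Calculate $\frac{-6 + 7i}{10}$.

Divisor is real, so divide each part by 10:
= -3/5 + (7/10)i


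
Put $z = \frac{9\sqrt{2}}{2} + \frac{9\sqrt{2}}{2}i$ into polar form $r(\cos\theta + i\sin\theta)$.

r = |z| = sqrt(a^2 + b^2) = sqrt((9*sqrt(2)/2)^2 + (9*sqrt(2)/2)^2) = sqrt(81/2 + 81/2) = sqrt(81) = 9
θ = arctan(b/a) = arctan(6.364/6.364) (quadrant-adjusted) = 45°
z = 9(cos 45° + i sin 45°)


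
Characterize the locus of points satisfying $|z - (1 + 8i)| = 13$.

|z - z0| = r describes a circle centered at z0 with radius r
Here z0 = 1 + 8i and r = 13
Locus: Circle centered at (1, 8) with radius 13


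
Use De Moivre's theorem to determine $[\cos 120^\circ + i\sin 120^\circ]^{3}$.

By De Moivre: z^n = r^n(cos(nθ) + i sin(nθ))
= 1^3(cos(3*120°) + i sin(3*120°))
= 1(cos 0° + i sin 0°)
= 1


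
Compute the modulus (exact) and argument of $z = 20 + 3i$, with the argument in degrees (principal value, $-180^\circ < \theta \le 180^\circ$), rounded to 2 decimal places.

|z| = sqrt(20^2 + 3^2) = sqrt(409)
arg(z) = arctan(b/a) = arctan(3/20) (quadrant-adjusted) = 8.53°


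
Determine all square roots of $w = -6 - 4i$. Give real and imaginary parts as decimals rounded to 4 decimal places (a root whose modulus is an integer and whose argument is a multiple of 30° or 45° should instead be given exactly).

|w| = sqrt(52) ≈ 7.211103, arg(w) ≈ 213.690068°
Root modulus = sqrt(52)^(1/2) ≈ 2.685350
Root arguments: θ_k = (arg(w) + 360°k)/2 for k = 0, 1, ..., 1
Compute each root as (root modulus)(cos θ_k + i sin θ_k) using full-precision intermediates, then round to 4 decimal places.
Roots: -0.7782 + 2.5701i, 0.7782 - 2.5701i


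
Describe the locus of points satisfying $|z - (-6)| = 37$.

|z - z0| = r describes a circle centered at z0 with radius r
Here z0 = -6 and r = 37
Locus: Circle centered at (-6, 0) with radius 37


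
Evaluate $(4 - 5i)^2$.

(a + bi)^2 = a^2 - b^2 + 2abi
= 4^2 - (-5)^2 + 2*4*(-5)i
= -9 - 40i


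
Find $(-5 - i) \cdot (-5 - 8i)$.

(a1*a2 - b1*b2) + (a1*b2 + b1*a2)i
= (25 - 8) + (40 + 5)i
= 17 + 45i


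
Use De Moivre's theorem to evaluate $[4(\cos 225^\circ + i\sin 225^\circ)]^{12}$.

By De Moivre: z^n = r^n(cos(nθ) + i sin(nθ))
= 4^12(cos(12*225°) + i sin(12*225°))
= 16777216(cos 180° + i sin 180°)
= -16777216


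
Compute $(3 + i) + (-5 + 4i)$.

(3 + (-5)) + (1 + 4)i = -2 + 5i


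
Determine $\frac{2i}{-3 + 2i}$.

Multiply numerator and denominator by conjugate (-3 - 2i):
= (2i)(-3 - 2i) / ((-3)^2 + 2^2)
= (4 - 6i) / 13
= 4/13 - (6/13)i


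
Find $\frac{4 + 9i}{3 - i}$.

Multiply numerator and denominator by conjugate (3 + i):
= (4 + 9i)(3 + i) / (3^2 + (-1)^2)
= (3 + 31i) / 10
= 3/10 + (31/10)i


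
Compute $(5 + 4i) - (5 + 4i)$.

(5 - 5) + (4 - 4)i = 0


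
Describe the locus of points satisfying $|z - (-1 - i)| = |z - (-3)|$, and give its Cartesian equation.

|z - z1| = |z - z2| means z is equidistant from z1 and z2,
i.e. the perpendicular bisector of the segment from (-1, -1) to (-3, 0) (midpoint (-2, -1/2)).
With z = x + yi, square both sides:
(x - (-1))^2 + (y - (-1))^2 = (x - (-3))^2 + (y - 0)^2
The x^2 and y^2 terms cancel: -4x + 2y = 9 - 2 = 7
Simplify: 4x - 2y = -7
Locus: Perpendicular bisector of the segment from (-1, -1) to (-3, 0): the line 4x - 2y = -7


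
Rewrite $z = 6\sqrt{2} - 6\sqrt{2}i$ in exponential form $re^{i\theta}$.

r = |z| = sqrt((6*sqrt(2))^2 + (-6*sqrt(2))^2) = sqrt(72 + 72) = sqrt(144) = 12
θ = arctan(b/a) = arctan(-8.4853/8.4853) (quadrant-adjusted) = -45° = -π/4
z = 12e^(-i*π/4)


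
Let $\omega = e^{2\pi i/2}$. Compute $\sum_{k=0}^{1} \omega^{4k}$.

Since 2 divides 4, ω^4 = (ω^2)^2 = 1^2 = 1, so every term is 1.
Sum = 2 · 1 = 2


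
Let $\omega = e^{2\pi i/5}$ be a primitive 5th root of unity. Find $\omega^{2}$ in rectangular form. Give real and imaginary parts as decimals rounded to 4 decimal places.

ω^2 = e^(2πi·2/5) = e^(i·4π/5)
= cos(4π/5) + i sin(4π/5)
= -0.8090 + 0.5878i


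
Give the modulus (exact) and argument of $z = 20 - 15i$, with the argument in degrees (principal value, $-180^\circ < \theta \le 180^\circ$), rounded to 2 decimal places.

|z| = sqrt(20^2 + (-15)^2) = 25
arg(z) = arctan(b/a) = arctan(-15/20) (quadrant-adjusted) = -36.87°


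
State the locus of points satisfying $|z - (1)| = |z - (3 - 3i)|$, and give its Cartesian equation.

|z - z1| = |z - z2| means z is equidistant from z1 and z2,
i.e. the perpendicular bisector of the segment from (1, 0) to (3, -3) (midpoint (2, -3/2)).
With z = x + yi, square both sides:
(x - 1)^2 + (y - 0)^2 = (x - 3)^2 + (y - (-3))^2
The x^2 and y^2 terms cancel: 4x + (-6)y = 18 - 1 = 17
Simplify: 4x - 6y = 17
Locus: Perpendicular bisector of the segment from (1, 0) to (3, -3): the line 4x - 6y = 17


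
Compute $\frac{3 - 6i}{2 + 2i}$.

Multiply numerator and denominator by conjugate (2 - 2i):
= (3 - 6i)(2 - 2i) / (2^2 + 2^2)
= (-6 - 18i) / 8
Divide through by 2: (-3 - 9i) / 4
= -3/4 - (9/4)i


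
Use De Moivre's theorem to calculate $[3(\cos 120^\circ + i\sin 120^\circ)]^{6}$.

By De Moivre: z^n = r^n(cos(nθ) + i sin(nθ))
= 3^6(cos(6*120°) + i sin(6*120°))
= 729(cos 0° + i sin 0°)
= 729


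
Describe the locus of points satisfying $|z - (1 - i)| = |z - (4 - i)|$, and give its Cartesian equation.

|z - z1| = |z - z2| means z is equidistant from z1 and z2,
i.e. the perpendicular bisector of the segment from (1, -1) to (4, -1) (midpoint (5/2, -1)).
With z = x + yi, square both sides:
(x - 1)^2 + (y - (-1))^2 = (x - 4)^2 + (y - (-1))^2
The x^2 and y^2 terms cancel: 6x + 0y = 17 - 2 = 15
Simplify: x = 5/2
Locus: Perpendicular bisector of the segment from (1, -1) to (4, -1): the line x = 5/2


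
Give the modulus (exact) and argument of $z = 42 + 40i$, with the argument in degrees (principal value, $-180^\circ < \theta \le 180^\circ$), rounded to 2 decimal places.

|z| = sqrt(42^2 + 40^2) = 58
arg(z) = arctan(b/a) = arctan(40/42) (quadrant-adjusted) = 43.60°


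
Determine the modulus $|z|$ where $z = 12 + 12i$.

|z| = sqrt(a^2 + b^2) = sqrt(12^2 + 12^2) = sqrt(288) = sqrt(288)


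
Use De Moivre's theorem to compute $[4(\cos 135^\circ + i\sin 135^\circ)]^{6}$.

By De Moivre: z^n = r^n(cos(nθ) + i sin(nθ))
= 4^6(cos(6*135°) + i sin(6*135°))
= 4096(cos 90° + i sin 90°)
= 4096i


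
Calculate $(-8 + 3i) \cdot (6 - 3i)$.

(a1*a2 - b1*b2) + (a1*b2 + b1*a2)i
= (-48 - (-9)) + (24 + 18)i
= -39 + 42i


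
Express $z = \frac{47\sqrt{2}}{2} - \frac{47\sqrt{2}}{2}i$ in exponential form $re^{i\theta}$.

r = |z| = sqrt((47*sqrt(2)/2)^2 + (-47*sqrt(2)/2)^2) = sqrt(2209/2 + 2209/2) = sqrt(2209) = 47
θ = arctan(b/a) = arctan(-33.234/33.234) (quadrant-adjusted) = -45° = -π/4
z = 47e^(-i*π/4)


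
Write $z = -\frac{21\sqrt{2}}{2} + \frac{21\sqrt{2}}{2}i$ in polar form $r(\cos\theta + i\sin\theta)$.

r = |z| = sqrt(a^2 + b^2) = sqrt((-21*sqrt(2)/2)^2 + (21*sqrt(2)/2)^2) = sqrt(441/2 + 441/2) = sqrt(441) = 21
θ = arctan(b/a) = arctan(14.8492/-14.8492) (quadrant-adjusted) = 135°
z = 21(cos 135° + i sin 135°)


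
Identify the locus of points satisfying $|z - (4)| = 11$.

|z - z0| = r describes a circle centered at z0 with radius r
Here z0 = 4 and r = 11
Locus: Circle centered at (4, 0) with radius 11


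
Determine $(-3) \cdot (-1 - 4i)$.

(a1*a2 - b1*b2) + (a1*b2 + b1*a2)i
= (3 - 0) + (12 + 0)i
= 3 + 12i


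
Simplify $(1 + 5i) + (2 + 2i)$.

(1 + 2) + (5 + 2)i = 3 + 7i


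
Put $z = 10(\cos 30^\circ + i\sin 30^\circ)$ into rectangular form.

a = r cos θ = 10 * sqrt(3)/2 = 5*sqrt(3)
b = r sin θ = 10 * 1/2 = 5
z = 5*sqrt(3) + 5i


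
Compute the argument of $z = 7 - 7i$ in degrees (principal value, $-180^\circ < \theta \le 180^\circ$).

θ = arctan(b/a) = arctan(-7/7) (quadrant-adjusted) = -45°


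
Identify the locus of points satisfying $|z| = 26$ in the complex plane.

|z| = 26 means sqrt(x^2 + y^2) = 26
This is a circle of radius 26 centered at the origin


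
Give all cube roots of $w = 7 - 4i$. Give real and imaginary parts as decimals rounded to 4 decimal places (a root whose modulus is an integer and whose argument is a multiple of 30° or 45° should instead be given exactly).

|w| = sqrt(65) ≈ 8.062258, arg(w) ≈ 330.255119°
Root modulus = sqrt(65)^(1/3) ≈ 2.005175
Root arguments: θ_k = (arg(w) + 360°k)/3 for k = 0, 1, ..., 2
Compute each root as (root modulus)(cos θ_k + i sin θ_k) using full-precision intermediates, then round to 4 decimal places.
Roots: -0.6886 + 1.8832i, -1.2866 - 1.5380i, 1.9752 - 0.3453i


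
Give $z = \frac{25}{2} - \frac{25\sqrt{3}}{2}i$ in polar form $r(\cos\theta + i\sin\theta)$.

r = |z| = sqrt(a^2 + b^2) = sqrt((25/2)^2 + (-25*sqrt(3)/2)^2) = sqrt(625/4 + 1875/4) = sqrt(625) = 25
θ = arctan(b/a) = arctan(-21.6506/12.5) (quadrant-adjusted) = 300°
z = 25(cos 300° + i sin 300°)


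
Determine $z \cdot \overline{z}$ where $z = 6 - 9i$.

z * conjugate(z) = |z|^2 = a^2 + b^2
= 6^2 + (-9)^2 = 117


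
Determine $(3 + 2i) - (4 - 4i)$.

(3 - 4) + (2 - (-4))i = -1 + 6i


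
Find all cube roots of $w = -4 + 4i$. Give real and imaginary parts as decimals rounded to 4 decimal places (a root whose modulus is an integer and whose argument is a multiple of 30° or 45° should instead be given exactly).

|w| = sqrt(32) ≈ 5.656854, arg(w) = 135°
Root modulus = sqrt(32)^(1/3) ≈ 1.781797
Root arguments: θ_k = (135° + 360°k)/3 for k = 0, 1, ..., 2
Compute each root as (root modulus)(cos θ_k + i sin θ_k) using full-precision intermediates, then round to 4 decimal places.
Roots: 1.2599 + 1.2599i, -1.7211 + 0.4612i, 0.4612 - 1.7211i


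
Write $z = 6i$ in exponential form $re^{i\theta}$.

r = |z| = sqrt((0)^2 + (6)^2) = sqrt(0 + 36) = sqrt(36) = 6
a = 0 and b > 0, so z lies on the positive imaginary axis: θ = 90° = π/2
z = 6e^(i*π/2)


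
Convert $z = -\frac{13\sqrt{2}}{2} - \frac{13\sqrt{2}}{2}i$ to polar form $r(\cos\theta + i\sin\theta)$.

r = |z| = sqrt(a^2 + b^2) = sqrt((-13*sqrt(2)/2)^2 + (-13*sqrt(2)/2)^2) = sqrt(169/2 + 169/2) = sqrt(169) = 13
θ = arctan(b/a) = arctan(-9.1924/-9.1924) (quadrant-adjusted) = 225°
z = 13(cos 225° + i sin 225°)


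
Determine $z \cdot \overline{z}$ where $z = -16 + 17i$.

z * conjugate(z) = |z|^2 = a^2 + b^2
= (-16)^2 + 17^2 = 545


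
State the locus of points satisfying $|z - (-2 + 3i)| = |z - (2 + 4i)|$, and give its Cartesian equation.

|z - z1| = |z - z2| means z is equidistant from z1 and z2,
i.e. the perpendicular bisector of the segment from (-2, 3) to (2, 4) (midpoint (0, 7/2)).
With z = x + yi, square both sides:
(x - (-2))^2 + (y - 3)^2 = (x - 2)^2 + (y - 4)^2
The x^2 and y^2 terms cancel: 8x + 2y = 20 - 13 = 7
Simplify: 8x + 2y = 7
Locus: Perpendicular bisector of the segment from (-2, 3) to (2, 4): the line 8x + 2y = 7


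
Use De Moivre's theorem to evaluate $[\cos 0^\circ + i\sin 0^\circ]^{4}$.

By De Moivre: z^n = r^n(cos(nθ) + i sin(nθ))
= 1^4(cos(4*0°) + i sin(4*0°))
= 1(cos 0° + i sin 0°)
= 1


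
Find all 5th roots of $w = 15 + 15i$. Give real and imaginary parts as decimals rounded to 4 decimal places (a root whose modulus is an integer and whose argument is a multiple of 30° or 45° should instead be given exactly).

|w| = sqrt(450) ≈ 21.213203, arg(w) = 45°
Root modulus = sqrt(450)^(1/5) ≈ 1.842134
Root arguments: θ_k = (45° + 360°k)/5 for k = 0, 1, ..., 4
Compute each root as (root modulus)(cos θ_k + i sin θ_k) using full-precision intermediates, then round to 4 decimal places.
Roots: 1.8195 + 0.2882i, 0.2882 + 1.8195i, -1.6414 + 0.8363i, -1.3026 - 1.3026i, 0.8363 - 1.6414i


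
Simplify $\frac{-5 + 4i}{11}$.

Divisor is real, so divide each part by 11:
= -5/11 + (4/11)i


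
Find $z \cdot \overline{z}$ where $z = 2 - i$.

z * conjugate(z) = |z|^2 = a^2 + b^2
= 2^2 + (-1)^2 = 5


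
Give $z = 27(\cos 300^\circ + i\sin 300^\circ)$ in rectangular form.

a = r cos θ = 27 * 1/2 = 27/2
b = r sin θ = 27 * -sqrt(3)/2 = -27*sqrt(3)/2
z = 27/2 - (27*sqrt(3)/2)i


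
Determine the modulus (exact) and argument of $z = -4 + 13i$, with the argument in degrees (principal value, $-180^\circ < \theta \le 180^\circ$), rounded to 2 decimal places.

|z| = sqrt((-4)^2 + 13^2) = sqrt(185)
arg(z) = arctan(b/a) = arctan(13/-4) (quadrant-adjusted) = 107.10°


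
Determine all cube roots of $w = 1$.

|w| = 1, arg(w) = 0°
Root modulus = 1^(1/3) = 1
Root arguments: θ_k = (0° + 360°k)/3 for k = 0, 1, ..., 2
Roots: 1, -1/2 + (sqrt(3)/2)i, -1/2 - (sqrt(3)/2)i


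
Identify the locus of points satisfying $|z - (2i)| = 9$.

|z - z0| = r describes a circle centered at z0 with radius r
Here z0 = 2i and r = 9
Locus: Circle centered at (0, 2) with radius 9


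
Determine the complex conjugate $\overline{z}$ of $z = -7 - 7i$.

If z = a + bi, then conjugate(z) = a - bi
conjugate(-7 - 7i) = -7 + 7i


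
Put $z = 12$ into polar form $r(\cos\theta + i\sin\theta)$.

r = |z| = sqrt(a^2 + b^2) = sqrt((12)^2 + (0)^2) = sqrt(144 + 0) = sqrt(144) = 12
b = 0 and a > 0, so z lies on the positive real axis: θ = 0°
z = 12(cos 0° + i sin 0°)


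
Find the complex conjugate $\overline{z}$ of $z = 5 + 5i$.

If z = a + bi, then conjugate(z) = a - bi
conjugate(5 + 5i) = 5 - 5i


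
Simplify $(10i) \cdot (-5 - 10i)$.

(a1*a2 - b1*b2) + (a1*b2 + b1*a2)i
= (0 - (-100)) + (0 + (-50))i
= 100 - 50i


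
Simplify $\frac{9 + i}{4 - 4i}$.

Multiply numerator and denominator by conjugate (4 + 4i):
= (9 + i)(4 + 4i) / (4^2 + (-4)^2)
= (32 + 40i) / 32
Divide through by 8: (4 + 5i) / 4
= 1 + (5/4)i


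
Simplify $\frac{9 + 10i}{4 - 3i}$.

Multiply numerator and denominator by conjugate (4 + 3i):
= (9 + 10i)(4 + 3i) / (4^2 + (-3)^2)
= (6 + 67i) / 25
= 6/25 + (67/25)i


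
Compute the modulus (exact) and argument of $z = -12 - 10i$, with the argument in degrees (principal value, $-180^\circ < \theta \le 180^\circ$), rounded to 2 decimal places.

|z| = sqrt((-12)^2 + (-10)^2) = sqrt(244)
arg(z) = arctan(b/a) = arctan(-10/-12) (quadrant-adjusted) = -140.19°


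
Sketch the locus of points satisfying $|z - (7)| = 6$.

|z - z0| = r describes a circle centered at z0 with radius r
Here z0 = 7 and r = 6
Locus: Circle centered at (7, 0) with radius 6


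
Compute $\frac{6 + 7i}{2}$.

Divisor is real, so divide each part by 2:
= 3 + (7/2)i


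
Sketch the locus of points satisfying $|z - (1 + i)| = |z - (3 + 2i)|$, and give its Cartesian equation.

|z - z1| = |z - z2| means z is equidistant from z1 and z2,
i.e. the perpendicular bisector of the segment from (1, 1) to (3, 2) (midpoint (2, 3/2)).
With z = x + yi, square both sides:
(x - 1)^2 + (y - 1)^2 = (x - 3)^2 + (y - 2)^2
The x^2 and y^2 terms cancel: 4x + 2y = 13 - 2 = 11
Simplify: 4x + 2y = 11
Locus: Perpendicular bisector of the segment from (1, 1) to (3, 2): the line 4x + 2y = 11


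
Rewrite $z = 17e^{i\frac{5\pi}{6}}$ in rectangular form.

a = r cos θ = 17 * -sqrt(3)/2 = -17*sqrt(3)/2
b = r sin θ = 17 * 1/2 = 17/2
z = -17*sqrt(3)/2 + (17/2)i


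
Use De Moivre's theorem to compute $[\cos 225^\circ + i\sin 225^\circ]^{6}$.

By De Moivre: z^n = r^n(cos(nθ) + i sin(nθ))
= 1^6(cos(6*225°) + i sin(6*225°))
= 1(cos 270° + i sin 270°)
= -i


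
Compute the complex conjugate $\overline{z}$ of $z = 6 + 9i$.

If z = a + bi, then conjugate(z) = a - bi
conjugate(6 + 9i) = 6 - 9i


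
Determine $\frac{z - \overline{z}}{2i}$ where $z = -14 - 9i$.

z - conjugate(z) = 2bi
(z - conjugate(z))/(2i) = 2bi/(2i) = b = -9


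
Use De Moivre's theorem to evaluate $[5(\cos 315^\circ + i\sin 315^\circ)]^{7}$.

By De Moivre: z^n = r^n(cos(nθ) + i sin(nθ))
= 5^7(cos(7*315°) + i sin(7*315°))
= 78125(cos 45° + i sin 45°)
= 78125*sqrt(2)/2 + (78125*sqrt(2)/2)i


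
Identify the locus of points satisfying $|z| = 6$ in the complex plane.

|z| = 6 means sqrt(x^2 + y^2) = 6
This is a circle of radius 6 centered at the origin


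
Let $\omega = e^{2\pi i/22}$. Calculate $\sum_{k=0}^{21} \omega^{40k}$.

Let ζ = ω^40 = e^(2πi·40/22). Since 22 ∤ 40, ζ ≠ 1.
Sum = Σ_{k=0}^{21} ζ^k = (ζ^22 - 1)/(ζ - 1) = (ω^{40·22} - 1)/(ζ - 1) = (1 - 1)/(ζ - 1) = 0


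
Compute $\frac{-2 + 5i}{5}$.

Divisor is real, so divide each part by 5:
= -2/5 + i


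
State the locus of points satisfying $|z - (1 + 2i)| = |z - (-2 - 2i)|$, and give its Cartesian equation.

|z - z1| = |z - z2| means z is equidistant from z1 and z2,
i.e. the perpendicular bisector of the segment from (1, 2) to (-2, -2) (midpoint (-1/2, 0)).
With z = x + yi, square both sides:
(x - 1)^2 + (y - 2)^2 = (x - (-2))^2 + (y - (-2))^2
The x^2 and y^2 terms cancel: -6x + (-8)y = 8 - 5 = 3
Simplify: 6x + 8y = -3
Locus: Perpendicular bisector of the segment from (1, 2) to (-2, -2): the line 6x + 8y = -3


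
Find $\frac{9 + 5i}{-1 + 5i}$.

Multiply numerator and denominator by conjugate (-1 - 5i):
= (9 + 5i)(-1 - 5i) / ((-1)^2 + 5^2)
= (16 - 50i) / 26
Divide through by 2: (8 - 25i) / 13
= 8/13 - (25/13)i


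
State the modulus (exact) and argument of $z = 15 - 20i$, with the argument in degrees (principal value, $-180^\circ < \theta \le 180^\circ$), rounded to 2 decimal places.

|z| = sqrt(15^2 + (-20)^2) = 25
arg(z) = arctan(b/a) = arctan(-20/15) (quadrant-adjusted) = -53.13°


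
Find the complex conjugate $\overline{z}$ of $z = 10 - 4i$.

If z = a + bi, then conjugate(z) = a - bi
conjugate(10 - 4i) = 10 + 4i


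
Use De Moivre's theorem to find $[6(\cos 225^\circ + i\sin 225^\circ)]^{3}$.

By De Moivre: z^n = r^n(cos(nθ) + i sin(nθ))
= 6^3(cos(3*225°) + i sin(3*225°))
= 216(cos 315° + i sin 315°)
= 108*sqrt(2) - 108*sqrt(2)i


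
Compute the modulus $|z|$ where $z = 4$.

|z| = sqrt(a^2 + b^2) = sqrt(4^2 + 0^2) = sqrt(16) = 4


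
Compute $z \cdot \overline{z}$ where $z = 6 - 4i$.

z * conjugate(z) = |z|^2 = a^2 + b^2
= 6^2 + (-4)^2 = 52


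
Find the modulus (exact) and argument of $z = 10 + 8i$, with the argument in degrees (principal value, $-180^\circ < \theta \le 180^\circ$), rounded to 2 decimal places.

|z| = sqrt(10^2 + 8^2) = sqrt(164)
arg(z) = arctan(b/a) = arctan(8/10) (quadrant-adjusted) = 38.66°


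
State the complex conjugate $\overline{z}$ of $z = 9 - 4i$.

If z = a + bi, then conjugate(z) = a - bi
conjugate(9 - 4i) = 9 + 4i


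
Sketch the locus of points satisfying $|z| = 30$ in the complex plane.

|z| = 30 means sqrt(x^2 + y^2) = 30
This is a circle of radius 30 centered at the origin


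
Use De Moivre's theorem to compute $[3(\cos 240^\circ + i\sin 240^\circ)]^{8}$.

By De Moivre: z^n = r^n(cos(nθ) + i sin(nθ))
= 3^8(cos(8*240°) + i sin(8*240°))
= 6561(cos 120° + i sin 120°)
= -6561/2 + (6561*sqrt(3)/2)i


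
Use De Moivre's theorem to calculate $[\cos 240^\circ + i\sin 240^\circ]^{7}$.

By De Moivre: z^n = r^n(cos(nθ) + i sin(nθ))
= 1^7(cos(7*240°) + i sin(7*240°))
= 1(cos 240° + i sin 240°)
= -1/2 - (sqrt(3)/2)i


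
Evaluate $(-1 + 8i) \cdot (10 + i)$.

(a1*a2 - b1*b2) + (a1*b2 + b1*a2)i
= (-10 - 8) + (-1 + 80)i
= -18 + 79i


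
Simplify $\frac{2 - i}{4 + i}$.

Multiply numerator and denominator by conjugate (4 - i):
= (2 - i)(4 - i) / (4^2 + 1^2)
= (7 - 6i) / 17
= 7/17 - (6/17)i


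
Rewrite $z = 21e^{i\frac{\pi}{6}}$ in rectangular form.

a = r cos θ = 21 * sqrt(3)/2 = 21*sqrt(3)/2
b = r sin θ = 21 * 1/2 = 21/2
z = 21*sqrt(3)/2 + (21/2)i


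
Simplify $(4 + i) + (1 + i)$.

(4 + 1) + (1 + 1)i = 5 + 2i


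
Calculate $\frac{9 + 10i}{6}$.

Divisor is real, so divide each part by 6:
= 3/2 + (5/3)i


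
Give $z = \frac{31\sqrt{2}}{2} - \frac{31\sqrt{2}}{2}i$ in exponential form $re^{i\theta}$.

r = |z| = sqrt((31*sqrt(2)/2)^2 + (-31*sqrt(2)/2)^2) = sqrt(961/2 + 961/2) = sqrt(961) = 31
θ = arctan(b/a) = arctan(-21.9203/21.9203) (quadrant-adjusted) = -45° = -π/4
z = 31e^(-i*π/4)


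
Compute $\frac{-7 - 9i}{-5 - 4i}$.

Multiply numerator and denominator by conjugate (-5 + 4i):
= (-7 - 9i)(-5 + 4i) / ((-5)^2 + (-4)^2)
= (71 + 17i) / 41
= 71/41 + (17/41)i


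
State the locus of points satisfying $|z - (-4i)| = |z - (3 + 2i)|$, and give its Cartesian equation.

|z - z1| = |z - z2| means z is equidistant from z1 and z2,
i.e. the perpendicular bisector of the segment from (0, -4) to (3, 2) (midpoint (3/2, -1)).
With z = x + yi, square both sides:
(x - 0)^2 + (y - (-4))^2 = (x - 3)^2 + (y - 2)^2
The x^2 and y^2 terms cancel: 6x + 12y = 13 - 16 = -3
Simplify: 2x + 4y = -1
Locus: Perpendicular bisector of the segment from (0, -4) to (3, 2): the line 2x + 4y = -1


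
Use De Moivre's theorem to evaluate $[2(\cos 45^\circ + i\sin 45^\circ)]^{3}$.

By De Moivre: z^n = r^n(cos(nθ) + i sin(nθ))
= 2^3(cos(3*45°) + i sin(3*45°))
= 8(cos 135° + i sin 135°)
= -4*sqrt(2) + 4*sqrt(2)i


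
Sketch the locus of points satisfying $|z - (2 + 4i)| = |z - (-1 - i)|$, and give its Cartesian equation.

|z - z1| = |z - z2| means z is equidistant from z1 and z2,
i.e. the perpendicular bisector of the segment from (2, 4) to (-1, -1) (midpoint (1/2, 3/2)).
With z = x + yi, square both sides:
(x - 2)^2 + (y - 4)^2 = (x - (-1))^2 + (y - (-1))^2
The x^2 and y^2 terms cancel: -6x + (-10)y = 2 - 20 = -18
Simplify: 3x + 5y = 9
Locus: Perpendicular bisector of the segment from (2, 4) to (-1, -1): the line 3x + 5y = 9


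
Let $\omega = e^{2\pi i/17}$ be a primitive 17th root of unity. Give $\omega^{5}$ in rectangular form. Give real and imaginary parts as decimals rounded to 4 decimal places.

ω^5 = e^(2πi·5/17) = e^(i·10π/17)
= cos(10π/17) + i sin(10π/17)
= -0.2737 + 0.9618i


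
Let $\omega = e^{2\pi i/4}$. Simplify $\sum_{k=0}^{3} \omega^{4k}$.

Since 4 divides 4, ω^4 = (ω^4)^1 = 1^1 = 1, so every term is 1.
Sum = 4 · 1 = 4


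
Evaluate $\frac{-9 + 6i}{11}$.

Divisor is real, so divide each part by 11:
= -9/11 + (6/11)i


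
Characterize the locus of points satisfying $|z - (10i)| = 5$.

|z - z0| = r describes a circle centered at z0 with radius r
Here z0 = 10i and r = 5
Locus: Circle centered at (0, 10) with radius 5


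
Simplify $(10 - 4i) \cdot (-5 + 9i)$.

(a1*a2 - b1*b2) + (a1*b2 + b1*a2)i
= (-50 - (-36)) + (90 + 20)i
= -14 + 110i


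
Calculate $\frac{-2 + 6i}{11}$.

Divisor is real, so divide each part by 11:
= -2/11 + (6/11)i


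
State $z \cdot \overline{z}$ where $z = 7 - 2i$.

z * conjugate(z) = |z|^2 = a^2 + b^2
= 7^2 + (-2)^2 = 53


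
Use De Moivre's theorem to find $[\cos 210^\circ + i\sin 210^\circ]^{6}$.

By De Moivre: z^n = r^n(cos(nθ) + i sin(nθ))
= 1^6(cos(6*210°) + i sin(6*210°))
= 1(cos 180° + i sin 180°)
= -1


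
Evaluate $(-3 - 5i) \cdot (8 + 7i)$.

(a1*a2 - b1*b2) + (a1*b2 + b1*a2)i
= (-24 - (-35)) + (-21 + (-40))i
= 11 - 61i


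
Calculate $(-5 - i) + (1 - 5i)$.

(-5 + 1) + (-1 + (-5))i = -4 - 6i


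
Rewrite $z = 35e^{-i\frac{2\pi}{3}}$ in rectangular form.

a = r cos θ = 35 * -1/2 = -35/2
b = r sin θ = 35 * -sqrt(3)/2 = -35*sqrt(3)/2
z = -35/2 - (35*sqrt(3)/2)i


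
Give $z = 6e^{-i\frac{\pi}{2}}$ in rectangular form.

a = r cos θ = 6 * 0 = 0
b = r sin θ = 6 * -1 = -6
z = -6i


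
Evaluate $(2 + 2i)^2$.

(a + bi)^2 = a^2 - b^2 + 2abi
= 2^2 - 2^2 + 2*2*2i
= 8i


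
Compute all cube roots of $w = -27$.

|w| = 27, arg(w) = 180°
Root modulus = 27^(1/3) = 3
Root arguments: θ_k = (180° + 360°k)/3 for k = 0, 1, ..., 2
Roots: 3/2 + (3*sqrt(3)/2)i, -3, 3/2 - (3*sqrt(3)/2)i


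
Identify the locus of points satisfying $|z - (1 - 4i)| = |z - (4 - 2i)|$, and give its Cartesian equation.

|z - z1| = |z - z2| means z is equidistant from z1 and z2,
i.e. the perpendicular bisector of the segment from (1, -4) to (4, -2) (midpoint (5/2, -3)).
With z = x + yi, square both sides:
(x - 1)^2 + (y - (-4))^2 = (x - 4)^2 + (y - (-2))^2
The x^2 and y^2 terms cancel: 6x + 4y = 20 - 17 = 3
Simplify: 6x + 4y = 3
Locus: Perpendicular bisector of the segment from (1, -4) to (4, -2): the line 6x + 4y = 3


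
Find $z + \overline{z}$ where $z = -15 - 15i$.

z + conjugate(z) = (a + bi) + (a - bi) = 2a
= 2 * (-15) = -30


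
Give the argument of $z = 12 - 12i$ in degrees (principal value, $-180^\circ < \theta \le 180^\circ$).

θ = arctan(b/a) = arctan(-12/12) (quadrant-adjusted) = -45°


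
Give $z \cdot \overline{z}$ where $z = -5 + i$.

z * conjugate(z) = |z|^2 = a^2 + b^2
= (-5)^2 + 1^2 = 26


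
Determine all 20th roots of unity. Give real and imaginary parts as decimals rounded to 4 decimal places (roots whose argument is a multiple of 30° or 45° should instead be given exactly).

ω_k = e^(2πik/20) = cos(2πk/20) + i sin(2πk/20) for k = 0, 1, ..., 19
Roots: 1, 0.9511 + 0.3090i, 0.8090 + 0.5878i, 0.5878 + 0.8090i, 0.3090 + 0.9511i, i, -0.3090 + 0.9511i, -0.5878 + 0.8090i, -0.8090 + 0.5878i, -0.9511 + 0.3090i, -1, -0.9511 - 0.3090i, -0.8090 - 0.5878i, -0.5878 - 0.8090i, -0.3090 - 0.9511i, -i, 0.3090 - 0.9511i, 0.5878 - 0.8090i, 0.8090 - 0.5878i, 0.9511 - 0.3090i


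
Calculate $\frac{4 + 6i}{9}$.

Divisor is real, so divide each part by 9:
= 4/9 + (2/3)i


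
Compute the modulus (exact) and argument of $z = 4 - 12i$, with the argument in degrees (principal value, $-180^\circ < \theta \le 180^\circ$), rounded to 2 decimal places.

|z| = sqrt(4^2 + (-12)^2) = sqrt(160)
arg(z) = arctan(b/a) = arctan(-12/4) (quadrant-adjusted) = -71.57°


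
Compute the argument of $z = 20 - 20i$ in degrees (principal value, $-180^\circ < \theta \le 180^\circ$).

θ = arctan(b/a) = arctan(-20/20) (quadrant-adjusted) = -45°


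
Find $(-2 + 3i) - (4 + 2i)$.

(-2 - 4) + (3 - 2)i = -6 + i


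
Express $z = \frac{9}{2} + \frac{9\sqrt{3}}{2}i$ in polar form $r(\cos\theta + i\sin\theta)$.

r = |z| = sqrt(a^2 + b^2) = sqrt((9/2)^2 + (9*sqrt(3)/2)^2) = sqrt(81/4 + 243/4) = sqrt(81) = 9
θ = arctan(b/a) = arctan(7.7942/4.5) (quadrant-adjusted) = 60°
z = 9(cos 60° + i sin 60°)


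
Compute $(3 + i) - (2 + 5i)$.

(3 - 2) + (1 - 5)i = 1 - 4i


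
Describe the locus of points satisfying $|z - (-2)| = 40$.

|z - z0| = r describes a circle centered at z0 with radius r
Here z0 = -2 and r = 40
Locus: Circle centered at (-2, 0) with radius 40


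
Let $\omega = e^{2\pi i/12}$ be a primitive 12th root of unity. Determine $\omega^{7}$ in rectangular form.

ω^7 = e^(2πi·7/12) = e^(i·7π/6)
= cos(7π/6) + i sin(7π/6)
= -sqrt(3)/2 - (1/2)i


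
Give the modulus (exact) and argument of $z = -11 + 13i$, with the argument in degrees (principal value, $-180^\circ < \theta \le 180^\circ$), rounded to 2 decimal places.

|z| = sqrt((-11)^2 + 13^2) = sqrt(290)
arg(z) = arctan(b/a) = arctan(13/-11) (quadrant-adjusted) = 130.24°


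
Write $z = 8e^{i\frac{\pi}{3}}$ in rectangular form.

a = r cos θ = 8 * 1/2 = 4
b = r sin θ = 8 * sqrt(3)/2 = 4*sqrt(3)
z = 4 + 4*sqrt(3)i


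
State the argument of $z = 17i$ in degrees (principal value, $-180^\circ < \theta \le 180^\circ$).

a = 0 and b > 0, so z lies on the positive imaginary axis: θ = 90°


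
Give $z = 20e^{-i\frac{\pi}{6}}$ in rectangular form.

a = r cos θ = 20 * sqrt(3)/2 = 10*sqrt(3)
b = r sin θ = 20 * -1/2 = -10
z = 10*sqrt(3) - 10i


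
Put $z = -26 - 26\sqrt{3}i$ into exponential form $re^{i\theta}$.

r = |z| = sqrt((-26)^2 + (-26*sqrt(3))^2) = sqrt(676 + 2028) = sqrt(2704) = 52
θ = arctan(b/a) = arctan(-45.0333/-26) (quadrant-adjusted) = 240° = 4π/3
z = 52e^(i*4π/3)


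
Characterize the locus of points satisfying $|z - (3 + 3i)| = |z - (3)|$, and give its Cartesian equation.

|z - z1| = |z - z2| means z is equidistant from z1 and z2,
i.e. the perpendicular bisector of the segment from (3, 3) to (3, 0) (midpoint (3, 3/2)).
With z = x + yi, square both sides:
(x - 3)^2 + (y - 3)^2 = (x - 3)^2 + (y - 0)^2
The x^2 and y^2 terms cancel: 0x + (-6)y = 9 - 18 = -9
Simplify: y = 3/2
Locus: Perpendicular bisector of the segment from (3, 3) to (3, 0): the line y = 3/2


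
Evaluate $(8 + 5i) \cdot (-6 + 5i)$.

(a1*a2 - b1*b2) + (a1*b2 + b1*a2)i
= (-48 - 25) + (40 + (-30))i
= -73 + 10i


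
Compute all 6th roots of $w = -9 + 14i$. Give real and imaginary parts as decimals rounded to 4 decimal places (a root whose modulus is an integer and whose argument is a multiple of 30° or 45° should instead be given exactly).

|w| = sqrt(277) ≈ 16.643317, arg(w) ≈ 122.735226°
Root modulus = sqrt(277)^(1/6) ≈ 1.597865
Root arguments: θ_k = (arg(w) + 360°k)/6 for k = 0, 1, ..., 5
Compute each root as (root modulus)(cos θ_k + i sin θ_k) using full-precision intermediates, then round to 4 decimal places.
Roots: 1.4971 + 0.5584i, 0.2649 + 1.5757i, -1.2322 + 1.0173i, -1.4971 - 0.5584i, -0.2649 - 1.5757i, 1.2322 - 1.0173i


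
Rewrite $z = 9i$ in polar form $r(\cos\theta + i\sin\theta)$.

r = |z| = sqrt(a^2 + b^2) = sqrt((0)^2 + (9)^2) = sqrt(0 + 81) = sqrt(81) = 9
a = 0 and b > 0, so z lies on the positive imaginary axis: θ = 90°
z = 9(cos 90° + i sin 90°)


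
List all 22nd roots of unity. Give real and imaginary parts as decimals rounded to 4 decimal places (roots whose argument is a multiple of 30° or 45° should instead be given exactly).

ω_k = e^(2πik/22) = cos(2πk/22) + i sin(2πk/22) for k = 0, 1, ..., 21
Roots: 1, 0.9595 + 0.2817i, 0.8413 + 0.5406i, 0.6549 + 0.7557i, 0.4154 + 0.9096i, 0.1423 + 0.9898i, -0.1423 + 0.9898i, -0.4154 + 0.9096i, -0.6549 + 0.7557i, -0.8413 + 0.5406i, -0.9595 + 0.2817i, -1, -0.9595 - 0.2817i, -0.8413 - 0.5406i, -0.6549 - 0.7557i, -0.4154 - 0.9096i, -0.1423 - 0.9898i, 0.1423 - 0.9898i, 0.4154 - 0.9096i, 0.6549 - 0.7557i, 0.8413 - 0.5406i, 0.9595 - 0.2817i


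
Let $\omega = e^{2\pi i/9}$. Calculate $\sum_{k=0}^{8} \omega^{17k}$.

Let ζ = ω^17 = e^(2πi·17/9). Since 9 ∤ 17, ζ ≠ 1.
Sum = Σ_{k=0}^{8} ζ^k = (ζ^9 - 1)/(ζ - 1) = (ω^{17·9} - 1)/(ζ - 1) = (1 - 1)/(ζ - 1) = 0


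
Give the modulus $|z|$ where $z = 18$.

|z| = sqrt(a^2 + b^2) = sqrt(18^2 + 0^2) = sqrt(324) = 18


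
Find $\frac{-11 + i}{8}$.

Divisor is real, so divide each part by 8:
= -11/8 + (1/8)i


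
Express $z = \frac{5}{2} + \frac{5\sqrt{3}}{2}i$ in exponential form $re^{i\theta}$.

r = |z| = sqrt((5/2)^2 + (5*sqrt(3)/2)^2) = sqrt(25/4 + 75/4) = sqrt(25) = 5
θ = arctan(b/a) = arctan(4.3301/2.5) (quadrant-adjusted) = 60° = π/3
z = 5e^(i*π/3)


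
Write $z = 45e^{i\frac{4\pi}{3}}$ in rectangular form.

a = r cos θ = 45 * -1/2 = -45/2
b = r sin θ = 45 * -sqrt(3)/2 = -45*sqrt(3)/2
z = -45/2 - (45*sqrt(3)/2)i


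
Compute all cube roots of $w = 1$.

|w| = 1, arg(w) = 0°
Root modulus = 1^(1/3) = 1
Root arguments: θ_k = (0° + 360°k)/3 for k = 0, 1, ..., 2
Roots: 1, -1/2 + (sqrt(3)/2)i, -1/2 - (sqrt(3)/2)i


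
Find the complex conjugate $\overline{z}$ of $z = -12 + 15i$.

If z = a + bi, then conjugate(z) = a - bi
conjugate(-12 + 15i) = -12 - 15i


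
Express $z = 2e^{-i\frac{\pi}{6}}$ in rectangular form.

a = r cos θ = 2 * sqrt(3)/2 = sqrt(3)
b = r sin θ = 2 * -1/2 = -1
z = sqrt(3) - i


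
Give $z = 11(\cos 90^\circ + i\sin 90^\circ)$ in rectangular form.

a = r cos θ = 11 * 0 = 0
b = r sin θ = 11 * 1 = 11
z = 11i


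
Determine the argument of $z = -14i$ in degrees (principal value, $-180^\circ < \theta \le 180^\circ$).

a = 0 and b < 0, so z lies on the negative imaginary axis: θ = -90°


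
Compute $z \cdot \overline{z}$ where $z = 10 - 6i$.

z * conjugate(z) = |z|^2 = a^2 + b^2
= 10^2 + (-6)^2 = 136


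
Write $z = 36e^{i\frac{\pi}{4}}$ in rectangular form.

a = r cos θ = 36 * sqrt(2)/2 = 18*sqrt(2)
b = r sin θ = 36 * sqrt(2)/2 = 18*sqrt(2)
z = 18*sqrt(2) + 18*sqrt(2)i


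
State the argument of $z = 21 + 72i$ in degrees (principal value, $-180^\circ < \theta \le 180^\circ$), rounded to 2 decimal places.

θ = arctan(b/a) = arctan(72/21) (quadrant-adjusted) = 73.74°


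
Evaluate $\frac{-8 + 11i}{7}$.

Divisor is real, so divide each part by 7:
= -8/7 + (11/7)i


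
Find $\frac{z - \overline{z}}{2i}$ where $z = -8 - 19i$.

z - conjugate(z) = 2bi
(z - conjugate(z))/(2i) = 2bi/(2i) = b = -19


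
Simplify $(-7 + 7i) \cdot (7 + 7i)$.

(a1*a2 - b1*b2) + (a1*b2 + b1*a2)i
= (-49 - 49) + (-49 + 49)i
= -98


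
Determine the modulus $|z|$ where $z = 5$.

|z| = sqrt(a^2 + b^2) = sqrt(5^2 + 0^2) = sqrt(25) = 5


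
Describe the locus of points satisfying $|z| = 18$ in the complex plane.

|z| = 18 means sqrt(x^2 + y^2) = 18
This is a circle of radius 18 centered at the origin


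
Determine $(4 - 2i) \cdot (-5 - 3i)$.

(a1*a2 - b1*b2) + (a1*b2 + b1*a2)i
= (-20 - 6) + (-12 + 10)i
= -26 - 2i


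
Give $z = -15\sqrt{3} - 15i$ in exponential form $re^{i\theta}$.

r = |z| = sqrt((-15*sqrt(3))^2 + (-15)^2) = sqrt(675 + 225) = sqrt(900) = 30
θ = arctan(b/a) = arctan(-15/-25.9808) (quadrant-adjusted) = -150° = -5π/6
z = 30e^(-i*5π/6)


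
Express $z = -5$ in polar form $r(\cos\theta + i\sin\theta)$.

r = |z| = sqrt(a^2 + b^2) = sqrt((-5)^2 + (0)^2) = sqrt(25 + 0) = sqrt(25) = 5
b = 0 and a < 0, so z lies on the negative real axis: θ = 180°
z = 5(cos 180° + i sin 180°)


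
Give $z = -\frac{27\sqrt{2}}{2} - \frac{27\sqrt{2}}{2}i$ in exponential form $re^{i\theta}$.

r = |z| = sqrt((-27*sqrt(2)/2)^2 + (-27*sqrt(2)/2)^2) = sqrt(729/2 + 729/2) = sqrt(729) = 27
θ = arctan(b/a) = arctan(-19.0919/-19.0919) (quadrant-adjusted) = -135° = -3π/4
z = 27e^(-i*3π/4)


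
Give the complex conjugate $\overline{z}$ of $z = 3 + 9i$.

If z = a + bi, then conjugate(z) = a - bi
conjugate(3 + 9i) = 3 - 9i


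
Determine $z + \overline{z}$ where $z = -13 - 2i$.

z + conjugate(z) = (a + bi) + (a - bi) = 2a
= 2 * (-13) = -26


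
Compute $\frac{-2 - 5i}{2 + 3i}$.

Multiply numerator and denominator by conjugate (2 - 3i):
= (-2 - 5i)(2 - 3i) / (2^2 + 3^2)
= (-19 - 4i) / 13
= -19/13 - (4/13)i


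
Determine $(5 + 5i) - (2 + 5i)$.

(5 - 2) + (5 - 5)i = 3


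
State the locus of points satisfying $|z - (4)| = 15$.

|z - z0| = r describes a circle centered at z0 with radius r
Here z0 = 4 and r = 15
Locus: Circle centered at (4, 0) with radius 15


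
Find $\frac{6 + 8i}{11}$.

Divisor is real, so divide each part by 11:
= 6/11 + (8/11)i


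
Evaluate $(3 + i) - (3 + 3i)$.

(3 - 3) + (1 - 3)i = -2i


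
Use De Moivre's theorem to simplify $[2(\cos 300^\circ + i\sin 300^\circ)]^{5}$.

By De Moivre: z^n = r^n(cos(nθ) + i sin(nθ))
= 2^5(cos(5*300°) + i sin(5*300°))
= 32(cos 60° + i sin 60°)
= 16 + 16*sqrt(3)i


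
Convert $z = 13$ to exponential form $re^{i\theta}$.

r = |z| = sqrt((13)^2 + (0)^2) = sqrt(169 + 0) = sqrt(169) = 13
b = 0 and a > 0, so z lies on the positive real axis: θ = 0
z = 13e^(i*0) = 13


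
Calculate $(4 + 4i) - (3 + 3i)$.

(4 - 3) + (4 - 3)i = 1 + i


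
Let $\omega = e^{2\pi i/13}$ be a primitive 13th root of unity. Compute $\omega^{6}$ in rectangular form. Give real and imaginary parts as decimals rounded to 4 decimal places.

ω^6 = e^(2πi·6/13) = e^(i·12π/13)
= cos(12π/13) + i sin(12π/13)
= -0.9709 + 0.2393i


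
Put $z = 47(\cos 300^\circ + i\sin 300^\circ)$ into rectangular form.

a = r cos θ = 47 * 1/2 = 47/2
b = r sin θ = 47 * -sqrt(3)/2 = -47*sqrt(3)/2
z = 47/2 - (47*sqrt(3)/2)i


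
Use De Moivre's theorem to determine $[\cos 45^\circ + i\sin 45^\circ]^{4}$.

By De Moivre: z^n = r^n(cos(nθ) + i sin(nθ))
= 1^4(cos(4*45°) + i sin(4*45°))
= 1(cos 180° + i sin 180°)
= -1


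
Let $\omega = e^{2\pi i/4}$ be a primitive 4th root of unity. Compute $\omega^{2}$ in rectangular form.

ω^2 = e^(2πi·2/4) = e^(i·1π)
= cos(1π) + i sin(1π)
= -1


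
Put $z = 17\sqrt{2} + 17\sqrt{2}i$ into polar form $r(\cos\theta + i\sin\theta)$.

r = |z| = sqrt(a^2 + b^2) = sqrt((17*sqrt(2))^2 + (17*sqrt(2))^2) = sqrt(578 + 578) = sqrt(1156) = 34
θ = arctan(b/a) = arctan(24.0416/24.0416) (quadrant-adjusted) = 45°
z = 34(cos 45° + i sin 45°)


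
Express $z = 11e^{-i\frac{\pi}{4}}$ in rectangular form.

a = r cos θ = 11 * sqrt(2)/2 = 11*sqrt(2)/2
b = r sin θ = 11 * -sqrt(2)/2 = -11*sqrt(2)/2
z = 11*sqrt(2)/2 - (11*sqrt(2)/2)i


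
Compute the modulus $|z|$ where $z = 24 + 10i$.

|z| = sqrt(a^2 + b^2) = sqrt(24^2 + 10^2) = sqrt(676) = 26


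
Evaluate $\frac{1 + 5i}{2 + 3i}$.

Multiply numerator and denominator by conjugate (2 - 3i):
= (1 + 5i)(2 - 3i) / (2^2 + 3^2)
= (17 + 7i) / 13
= 17/13 + (7/13)i


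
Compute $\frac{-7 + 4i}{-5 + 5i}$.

Multiply numerator and denominator by conjugate (-5 - 5i):
= (-7 + 4i)(-5 - 5i) / ((-5)^2 + 5^2)
= (55 + 15i) / 50
Divide through by 5: (11 + 3i) / 10
= 11/10 + (3/10)i


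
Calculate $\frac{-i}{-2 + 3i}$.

Multiply numerator and denominator by conjugate (-2 - 3i):
= (-i)(-2 - 3i) / ((-2)^2 + 3^2)
= (-3 + 2i) / 13
= -3/13 + (2/13)i


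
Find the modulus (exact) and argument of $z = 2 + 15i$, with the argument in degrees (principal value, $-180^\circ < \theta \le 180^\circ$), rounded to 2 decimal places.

|z| = sqrt(2^2 + 15^2) = sqrt(229)
arg(z) = arctan(b/a) = arctan(15/2) (quadrant-adjusted) = 82.41°


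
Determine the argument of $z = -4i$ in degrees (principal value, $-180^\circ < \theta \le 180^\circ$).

a = 0 and b < 0, so z lies on the negative imaginary axis: θ = -90°


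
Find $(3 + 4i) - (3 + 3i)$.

(3 - 3) + (4 - 3)i = i


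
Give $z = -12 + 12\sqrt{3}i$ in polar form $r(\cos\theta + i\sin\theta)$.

r = |z| = sqrt(a^2 + b^2) = sqrt((-12)^2 + (12*sqrt(3))^2) = sqrt(144 + 432) = sqrt(576) = 24
θ = arctan(b/a) = arctan(20.7846/-12) (quadrant-adjusted) = 120°
z = 24(cos 120° + i sin 120°)


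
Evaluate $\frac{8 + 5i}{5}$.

Divisor is real, so divide each part by 5:
= 8/5 + i
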